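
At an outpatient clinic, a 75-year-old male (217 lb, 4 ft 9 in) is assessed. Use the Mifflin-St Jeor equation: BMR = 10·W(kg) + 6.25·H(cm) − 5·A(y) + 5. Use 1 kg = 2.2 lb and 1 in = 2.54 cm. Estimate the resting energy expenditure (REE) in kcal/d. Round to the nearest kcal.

1521 kcal/d

Convert to metric: weight = 217 ÷ 2.2 = 98.6364 kg; height = (4×12 + 9) × 2.54 = 57 × 2.54 = 144.78 cm.
Mifflin-St Jeor (male): BMR = 10(98.6364) + 6.25(144.78) − 5(75) + 5 = 986.3636 + 904.875 − 375 + 5 = 1521.2386 kcal/day.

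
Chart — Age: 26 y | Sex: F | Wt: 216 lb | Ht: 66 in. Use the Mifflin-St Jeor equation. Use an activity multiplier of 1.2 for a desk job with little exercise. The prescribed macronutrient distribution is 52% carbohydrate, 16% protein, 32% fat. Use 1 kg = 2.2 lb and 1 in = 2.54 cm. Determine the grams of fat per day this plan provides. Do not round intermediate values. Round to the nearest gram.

74 g/day

Convert to metric: weight = 216 ÷ 2.2 = 98.1818 kg; height = 66 × 2.54 = 167.64 cm.
Mifflin-St Jeor (female): BMR = 10(98.1818) + 6.25(167.64) − 5(26) − 161 = 981.8182 + 1047.75 − 130 − 161 = 1738.5682 kcal/day.
TEE = 1738.5682 × 1.2 = 2086.2818 kcal/day.
Fat energy = 32% × 2086.2818 = 667.6102 kcal.
Fat = 667.6102 ÷ 9 kcal/g = 74.1789 g.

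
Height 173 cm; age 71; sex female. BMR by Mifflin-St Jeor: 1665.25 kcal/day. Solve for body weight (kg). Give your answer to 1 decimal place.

1665.25 = 10·W + 6.25(173) − 5(71) − 161
10·W = 1665.25 − 565.25 = 1100, so W = 110 kg.

110.0 kg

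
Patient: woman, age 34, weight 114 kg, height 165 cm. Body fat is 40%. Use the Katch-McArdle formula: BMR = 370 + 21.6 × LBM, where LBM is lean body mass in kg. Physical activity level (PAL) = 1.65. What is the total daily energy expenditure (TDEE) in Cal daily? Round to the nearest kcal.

3048 Cal daily

LBM = 114 × (1 − 0.4) = 68.4 kg. Katch-McArdle: BMR = 370 + 21.6 × 68.4 = 1847.44 kcal/day.
TEE = BMR × activity factor = 1847.44 × 1.65 = 3048.276 kcal/day.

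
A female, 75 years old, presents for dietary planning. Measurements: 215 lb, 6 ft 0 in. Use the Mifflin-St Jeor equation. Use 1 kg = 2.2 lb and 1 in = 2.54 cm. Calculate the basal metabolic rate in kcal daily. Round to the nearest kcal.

Convert to metric: weight = 215 ÷ 2.2 = 97.7273 kg; height = (6×12 + 0) × 2.54 = 72 × 2.54 = 182.88 cm.
Mifflin-St Jeor (female): BMR = 10(97.7273) + 6.25(182.88) − 5(75) − 161 = 977.2727 + 1143 − 375 − 161 = 1584.2727 kcal/day.

1584 kcal daily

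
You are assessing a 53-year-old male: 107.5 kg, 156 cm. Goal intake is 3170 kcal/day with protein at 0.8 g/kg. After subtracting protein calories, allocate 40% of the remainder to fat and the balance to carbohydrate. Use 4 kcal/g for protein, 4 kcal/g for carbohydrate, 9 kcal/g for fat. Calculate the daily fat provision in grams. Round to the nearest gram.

126 g/day

Protein = 0.8 × 107.5 = 86 g → 86 × 4 = 344 kcal.
Non-protein calories = 3170 − 344 = 2826 kcal.
Fat: 40% × 2826 = 1130.4 kcal; carbohydrate: 1695.6 kcal.
Fat: 1130.4 kcal ÷ 9 kcal/g = 125.6 g.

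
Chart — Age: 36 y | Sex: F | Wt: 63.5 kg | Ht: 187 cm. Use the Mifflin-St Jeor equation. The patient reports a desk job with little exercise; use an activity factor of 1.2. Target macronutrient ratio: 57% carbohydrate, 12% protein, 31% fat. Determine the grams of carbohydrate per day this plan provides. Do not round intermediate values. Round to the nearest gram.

Mifflin-St Jeor (female): BMR = 10(63.5) + 6.25(187) − 5(36) − 161 = 635 + 1168.75 − 180 − 161 = 1462.75 kcal/day.
TEE = 1462.75 × 1.2 = 1755.3 kcal/day.
Carbohydrate energy = 57% × 1755.3 = 1000.521 kcal.
Carbohydrate = 1000.521 ÷ 4 kcal/g = 250.1303 g.

250 g/day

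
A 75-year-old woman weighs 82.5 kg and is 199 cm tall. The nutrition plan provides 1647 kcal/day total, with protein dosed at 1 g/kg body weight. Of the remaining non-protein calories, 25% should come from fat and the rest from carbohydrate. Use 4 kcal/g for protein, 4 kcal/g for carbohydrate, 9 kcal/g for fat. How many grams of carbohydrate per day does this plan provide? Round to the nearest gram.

247 g/day

Protein = 1 × 82.5 = 82.5 g → 82.5 × 4 = 330 kcal.
Non-protein calories = 1647 − 330 = 1317 kcal.
Fat: 25% × 1317 = 329.25 kcal; carbohydrate: 987.75 kcal.
Carbohydrate: 987.75 kcal ÷ 4 kcal/g = 246.9375 g.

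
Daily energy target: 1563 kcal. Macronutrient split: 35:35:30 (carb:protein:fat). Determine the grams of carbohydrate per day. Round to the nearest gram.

Carbohydrate energy = 35% × 1563 = 547.05 kcal.
At 4 kcal/g: 547.05 ÷ 4 = 136.7625 g.

137 g/day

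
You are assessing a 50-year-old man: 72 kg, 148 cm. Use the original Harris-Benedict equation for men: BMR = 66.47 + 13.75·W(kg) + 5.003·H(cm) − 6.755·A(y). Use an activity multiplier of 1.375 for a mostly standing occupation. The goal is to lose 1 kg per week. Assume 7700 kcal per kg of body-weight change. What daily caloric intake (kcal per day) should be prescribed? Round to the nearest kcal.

906 kcal per day

Harris-Benedict: BMR = 66.47 + 13.75(72) + 5.003(148) − 6.755(50) = 1459.164 kcal/day.
TEE = 1459.164 × 1.375 = 2006.3505 kcal/day.
Required daily deficit = 1 × 7700 ÷ 7 = 1100 kcal/day.
Target intake = 2006.3505 − 1100 = 906.3505 kcal/day.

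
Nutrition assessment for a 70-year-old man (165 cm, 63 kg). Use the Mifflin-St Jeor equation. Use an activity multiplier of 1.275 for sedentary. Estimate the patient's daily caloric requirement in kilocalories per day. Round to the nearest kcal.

Mifflin-St Jeor (male): BMR = 10(63) + 6.25(165) − 5(70) + 5 = 630 + 1031.25 − 350 + 5 = 1316.25 kcal/day.
TEE = BMR × activity factor = 1316.25 × 1.275 = 1678.2188 kcal/day.

1678 kilocalories per day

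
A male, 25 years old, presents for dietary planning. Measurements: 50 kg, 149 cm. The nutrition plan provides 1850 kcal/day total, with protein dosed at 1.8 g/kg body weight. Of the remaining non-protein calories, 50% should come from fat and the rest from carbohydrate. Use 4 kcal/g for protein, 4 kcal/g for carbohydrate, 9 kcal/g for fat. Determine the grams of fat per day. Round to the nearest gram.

Protein = 1.8 × 50 = 90 g → 90 × 4 = 360 kcal.
Non-protein calories = 1850 − 360 = 1490 kcal.
Fat: 50% × 1490 = 745 kcal; carbohydrate: 745 kcal.
Fat: 745 kcal ÷ 9 kcal/g = 82.7778 g.

83 g/day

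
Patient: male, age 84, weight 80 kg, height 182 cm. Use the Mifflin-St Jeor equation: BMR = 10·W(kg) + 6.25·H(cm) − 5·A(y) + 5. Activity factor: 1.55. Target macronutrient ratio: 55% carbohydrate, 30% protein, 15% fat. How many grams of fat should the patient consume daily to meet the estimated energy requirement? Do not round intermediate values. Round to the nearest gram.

Mifflin-St Jeor (male): BMR = 10(80) + 6.25(182) − 5(84) + 5 = 800 + 1137.5 − 420 + 5 = 1522.5 kcal/day.
TEE = 1522.5 × 1.55 = 2359.875 kcal/day.
Fat energy = 15% × 2359.875 = 353.9813 kcal.
Fat = 353.9813 ÷ 9 kcal/g = 39.3313 g.

39 g/day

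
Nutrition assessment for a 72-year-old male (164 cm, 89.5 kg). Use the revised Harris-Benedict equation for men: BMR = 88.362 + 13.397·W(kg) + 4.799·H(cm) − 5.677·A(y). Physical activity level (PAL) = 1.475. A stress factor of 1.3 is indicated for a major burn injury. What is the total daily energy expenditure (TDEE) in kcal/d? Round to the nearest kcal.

Harris-Benedict: BMR = 88.362 + 13.397(89.5) + 4.799(164) − 5.677(72) = 1665.6855 kcal/day.
TEE = BMR × activity factor = 1665.6855 × 1.475 = 2456.8861 kcal/day.
Apply stress factor: 2456.8861 × 1.3 = 3193.9519 kcal/day.

3194 kcal/d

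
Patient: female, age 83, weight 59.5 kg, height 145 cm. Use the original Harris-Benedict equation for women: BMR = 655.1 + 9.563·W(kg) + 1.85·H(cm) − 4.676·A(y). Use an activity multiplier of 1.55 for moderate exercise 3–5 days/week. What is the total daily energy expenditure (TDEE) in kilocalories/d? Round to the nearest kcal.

1712 kilocalories/d

Harris-Benedict: BMR = 655.1 + 9.563(59.5) + 1.85(145) − 4.676(83) = 1104.2405 kcal/day.
TEE = BMR × activity factor = 1104.2405 × 1.55 = 1711.5728 kcal/day.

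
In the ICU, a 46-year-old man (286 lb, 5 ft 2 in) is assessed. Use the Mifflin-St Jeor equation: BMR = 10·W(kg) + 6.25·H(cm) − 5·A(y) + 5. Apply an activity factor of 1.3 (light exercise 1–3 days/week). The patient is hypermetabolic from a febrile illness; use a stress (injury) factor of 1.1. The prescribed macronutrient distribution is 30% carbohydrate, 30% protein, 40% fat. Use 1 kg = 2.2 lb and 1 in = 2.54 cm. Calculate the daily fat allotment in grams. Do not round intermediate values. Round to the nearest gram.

Convert to metric: weight = 286 ÷ 2.2 = 130 kg; height = (5×12 + 2) × 2.54 = 62 × 2.54 = 157.48 cm.
Mifflin-St Jeor (male): BMR = 10(130) + 6.25(157.48) − 5(46) + 5 = 1300 + 984.25 − 230 + 5 = 2059.25 kcal/day.
TEE = 2059.25 × 1.3 = 2677.025 kcal/day.
With stress factor 1.1: 2677.025 × 1.1 = 2944.7275 kcal/day.
Fat energy = 40% × 2944.7275 = 1177.891 kcal.
Fat = 1177.891 ÷ 9 kcal/g = 130.8768 g.

131 g/day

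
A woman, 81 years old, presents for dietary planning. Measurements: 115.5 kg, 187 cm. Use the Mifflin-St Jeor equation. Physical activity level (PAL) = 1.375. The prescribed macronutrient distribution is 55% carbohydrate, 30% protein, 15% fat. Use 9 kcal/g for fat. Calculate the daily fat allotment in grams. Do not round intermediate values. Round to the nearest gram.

Mifflin-St Jeor (female): BMR = 10(115.5) + 6.25(187) − 5(81) − 161 = 1155 + 1168.75 − 405 − 161 = 1757.75 kcal/day.
TEE = 1757.75 × 1.375 = 2416.9063 kcal/day.
Fat energy = 15% × 2416.9063 = 362.5359 kcal.
Fat = 362.5359 ÷ 9 kcal/g = 40.2818 g.

40 g/day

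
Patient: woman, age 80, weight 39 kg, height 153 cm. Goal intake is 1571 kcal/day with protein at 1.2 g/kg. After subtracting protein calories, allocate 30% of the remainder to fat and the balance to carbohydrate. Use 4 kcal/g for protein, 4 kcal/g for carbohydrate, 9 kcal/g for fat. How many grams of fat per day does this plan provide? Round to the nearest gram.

Protein = 1.2 × 39 = 46.8 g → 46.8 × 4 = 187.2 kcal.
Non-protein calories = 1571 − 187.2 = 1383.8 kcal.
Fat: 30% × 1383.8 = 415.14 kcal; carbohydrate: 968.66 kcal.
Fat: 415.14 kcal ÷ 9 kcal/g = 46.1267 g.

46 g/day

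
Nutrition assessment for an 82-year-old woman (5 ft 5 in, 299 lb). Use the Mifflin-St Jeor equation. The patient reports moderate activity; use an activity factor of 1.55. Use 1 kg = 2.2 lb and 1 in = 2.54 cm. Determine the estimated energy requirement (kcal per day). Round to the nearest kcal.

Convert to metric: weight = 299 ÷ 2.2 = 135.9091 kg; height = (5×12 + 5) × 2.54 = 65 × 2.54 = 165.1 cm.
Mifflin-St Jeor (female): BMR = 10(135.9091) + 6.25(165.1) − 5(82) − 161 = 1359.0909 + 1031.875 − 410 − 161 = 1819.9659 kcal/day.
TEE = BMR × activity factor = 1819.9659 × 1.55 = 2820.9472 kcal/day.

2821 kcal per day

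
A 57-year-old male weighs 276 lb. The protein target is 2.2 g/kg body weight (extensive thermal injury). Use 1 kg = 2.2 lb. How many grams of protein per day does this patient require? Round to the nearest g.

276 g/day

Weight in kg = 276 ÷ 2.2 = 125.4545 kg.
Protein = 2.2 g/kg × 125.4545 kg = 276 g/day.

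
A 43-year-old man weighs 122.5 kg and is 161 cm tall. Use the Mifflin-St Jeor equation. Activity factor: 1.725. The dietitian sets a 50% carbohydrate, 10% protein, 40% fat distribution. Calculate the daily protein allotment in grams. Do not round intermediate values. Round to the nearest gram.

Mifflin-St Jeor (male): BMR = 10(122.5) + 6.25(161) − 5(43) + 5 = 1225 + 1006.25 − 215 + 5 = 2021.25 kcal/day.
TEE = 2021.25 × 1.725 = 3486.6563 kcal/day.
Protein energy = 10% × 3486.6563 = 348.6656 kcal.
Protein = 348.6656 ÷ 4 kcal/g = 87.1664 g.

87 g/day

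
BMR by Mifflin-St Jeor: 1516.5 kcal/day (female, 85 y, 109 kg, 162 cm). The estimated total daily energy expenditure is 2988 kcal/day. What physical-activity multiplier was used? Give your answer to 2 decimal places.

1.97

Activity factor = TEE ÷ BMR = 2988 ÷ 1516.5 = 1.97.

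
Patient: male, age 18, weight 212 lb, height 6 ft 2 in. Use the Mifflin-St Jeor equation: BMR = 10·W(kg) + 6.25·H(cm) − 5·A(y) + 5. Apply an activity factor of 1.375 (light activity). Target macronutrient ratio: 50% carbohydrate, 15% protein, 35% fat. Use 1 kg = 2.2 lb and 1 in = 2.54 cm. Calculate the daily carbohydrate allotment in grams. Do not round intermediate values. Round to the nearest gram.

353 g/day

Convert to metric: weight = 212 ÷ 2.2 = 96.3636 kg; height = (6×12 + 2) × 2.54 = 74 × 2.54 = 187.96 cm.
Mifflin-St Jeor (male): BMR = 10(96.3636) + 6.25(187.96) − 5(18) + 5 = 963.6364 + 1174.75 − 90 + 5 = 2053.3864 kcal/day.
TEE = 2053.3864 × 1.375 = 2823.4063 kcal/day.
Carbohydrate energy = 50% × 2823.4063 = 1411.7031 kcal.
Carbohydrate = 1411.7031 ÷ 4 kcal/g = 352.9258 g.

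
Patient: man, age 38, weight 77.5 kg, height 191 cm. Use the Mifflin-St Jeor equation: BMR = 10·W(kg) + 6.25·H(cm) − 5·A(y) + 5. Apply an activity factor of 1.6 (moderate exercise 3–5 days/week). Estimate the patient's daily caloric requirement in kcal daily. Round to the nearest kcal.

2854 kcal daily

Mifflin-St Jeor (male): BMR = 10(77.5) + 6.25(191) − 5(38) + 5 = 775 + 1193.75 − 190 + 5 = 1783.75 kcal/day.
TEE = BMR × activity factor = 1783.75 × 1.6 = 2854 kcal/day.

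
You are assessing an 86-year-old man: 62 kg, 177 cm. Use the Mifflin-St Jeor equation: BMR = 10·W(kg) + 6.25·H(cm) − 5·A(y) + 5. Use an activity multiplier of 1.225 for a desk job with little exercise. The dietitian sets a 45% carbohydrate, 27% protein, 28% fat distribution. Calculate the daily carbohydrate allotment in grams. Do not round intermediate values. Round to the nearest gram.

Mifflin-St Jeor (male): BMR = 10(62) + 6.25(177) − 5(86) + 5 = 620 + 1106.25 − 430 + 5 = 1301.25 kcal/day.
TEE = 1301.25 × 1.225 = 1594.0313 kcal/day.
Carbohydrate energy = 45% × 1594.0313 = 717.3141 kcal.
Carbohydrate = 717.3141 ÷ 4 kcal/g = 179.3285 g.

179 g/day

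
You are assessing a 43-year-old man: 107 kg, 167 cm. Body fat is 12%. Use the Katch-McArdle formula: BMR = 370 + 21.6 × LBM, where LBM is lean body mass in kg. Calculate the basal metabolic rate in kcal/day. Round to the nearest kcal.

2404 kcal/day

LBM = 107 × (1 − 0.12) = 94.16 kg. Katch-McArdle: BMR = 370 + 21.6 × 94.16 = 2403.856 kcal/day.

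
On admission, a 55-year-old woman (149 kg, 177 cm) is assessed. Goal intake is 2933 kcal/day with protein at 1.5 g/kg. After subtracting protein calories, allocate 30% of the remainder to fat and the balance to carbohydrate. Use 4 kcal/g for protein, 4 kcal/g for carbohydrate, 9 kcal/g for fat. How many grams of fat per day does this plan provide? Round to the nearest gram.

Protein = 1.5 × 149 = 223.5 g → 223.5 × 4 = 894 kcal.
Non-protein calories = 2933 − 894 = 2039 kcal.
Fat: 30% × 2039 = 611.7 kcal; carbohydrate: 1427.3 kcal.
Fat: 611.7 kcal ÷ 9 kcal/g = 67.9667 g.

68 g/day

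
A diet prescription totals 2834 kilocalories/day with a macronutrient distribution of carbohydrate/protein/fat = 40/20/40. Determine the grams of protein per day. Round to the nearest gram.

142 g/day

Protein energy = 20% × 2834 = 566.8 kcal.
At 4 kcal/g: 566.8 ÷ 4 = 141.7 g.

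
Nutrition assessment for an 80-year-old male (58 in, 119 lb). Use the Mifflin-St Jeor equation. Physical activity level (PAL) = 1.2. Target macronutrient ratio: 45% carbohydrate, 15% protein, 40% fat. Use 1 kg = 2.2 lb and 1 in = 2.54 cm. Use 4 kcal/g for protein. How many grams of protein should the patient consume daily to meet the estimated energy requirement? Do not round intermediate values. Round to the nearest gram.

48 g/day

Convert to metric: weight = 119 ÷ 2.2 = 54.0909 kg; height = 58 × 2.54 = 147.32 cm.
Mifflin-St Jeor (male): BMR = 10(54.0909) + 6.25(147.32) − 5(80) + 5 = 540.9091 + 920.75 − 400 + 5 = 1066.6591 kcal/day.
TEE = 1066.6591 × 1.2 = 1279.9909 kcal/day.
Protein energy = 15% × 1279.9909 = 191.9986 kcal.
Protein = 191.9986 ÷ 4 kcal/g = 47.9997 g.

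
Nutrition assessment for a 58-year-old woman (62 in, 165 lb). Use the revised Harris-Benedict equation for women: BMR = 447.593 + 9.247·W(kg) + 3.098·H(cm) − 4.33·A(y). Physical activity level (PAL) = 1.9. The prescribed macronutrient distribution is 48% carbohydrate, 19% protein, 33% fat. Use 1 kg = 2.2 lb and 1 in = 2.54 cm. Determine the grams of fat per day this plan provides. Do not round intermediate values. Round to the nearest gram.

Convert to metric: weight = 165 ÷ 2.2 = 75 kg; height = 62 × 2.54 = 157.48 cm.
Harris-Benedict: BMR = 447.593 + 9.247(75) + 3.098(157.48) − 4.33(58) = 1377.851 kcal/day.
TEE = 1377.851 × 1.9 = 2617.917 kcal/day.
Fat energy = 33% × 2617.917 = 863.9126 kcal.
Fat = 863.9126 ÷ 9 kcal/g = 95.9903 g.

96 g/day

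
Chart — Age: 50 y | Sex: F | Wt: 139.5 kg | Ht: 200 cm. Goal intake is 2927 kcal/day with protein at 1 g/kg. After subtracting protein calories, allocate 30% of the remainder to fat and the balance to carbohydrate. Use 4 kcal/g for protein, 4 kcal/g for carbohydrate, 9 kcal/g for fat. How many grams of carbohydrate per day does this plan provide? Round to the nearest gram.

415 g/day

Protein = 1 × 139.5 = 139.5 g → 139.5 × 4 = 558 kcal.
Non-protein calories = 2927 − 558 = 2369 kcal.
Fat: 30% × 2369 = 710.7 kcal; carbohydrate: 1658.3 kcal.
Carbohydrate: 1658.3 kcal ÷ 4 kcal/g = 414.575 g.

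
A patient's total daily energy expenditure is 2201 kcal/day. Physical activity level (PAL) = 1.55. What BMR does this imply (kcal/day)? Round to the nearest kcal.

1420 kcal/day

BMR = TEE ÷ activity factor = 2201 ÷ 1.55 = 1420 kcal/day.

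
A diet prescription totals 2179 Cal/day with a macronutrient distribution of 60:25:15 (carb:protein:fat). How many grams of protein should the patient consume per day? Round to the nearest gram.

Protein energy = 25% × 2179 = 544.75 kcal.
At 4 kcal/g: 544.75 ÷ 4 = 136.1875 g.

136 g/day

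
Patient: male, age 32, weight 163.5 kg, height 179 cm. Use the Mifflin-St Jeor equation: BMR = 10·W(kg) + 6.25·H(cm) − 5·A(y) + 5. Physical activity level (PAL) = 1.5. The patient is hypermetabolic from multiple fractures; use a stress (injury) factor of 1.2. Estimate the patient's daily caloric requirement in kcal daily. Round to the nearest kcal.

Mifflin-St Jeor (male): BMR = 10(163.5) + 6.25(179) − 5(32) + 5 = 1635 + 1118.75 − 160 + 5 = 2598.75 kcal/day.
TEE = BMR × activity factor = 2598.75 × 1.5 = 3898.125 kcal/day.
Apply stress factor: 3898.125 × 1.2 = 4677.75 kcal/day.

4678 kcal daily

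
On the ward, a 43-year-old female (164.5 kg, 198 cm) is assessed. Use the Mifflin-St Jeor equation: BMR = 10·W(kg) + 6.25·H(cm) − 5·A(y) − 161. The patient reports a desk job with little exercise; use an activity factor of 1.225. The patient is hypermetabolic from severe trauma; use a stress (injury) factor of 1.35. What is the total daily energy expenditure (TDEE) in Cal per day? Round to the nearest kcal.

Mifflin-St Jeor (female): BMR = 10(164.5) + 6.25(198) − 5(43) − 161 = 1645 + 1237.5 − 215 − 161 = 2506.5 kcal/day.
TEE = BMR × activity factor = 2506.5 × 1.225 = 3070.4625 kcal/day.
Apply stress factor: 3070.4625 × 1.35 = 4145.1244 kcal/day.

4145 Cal per day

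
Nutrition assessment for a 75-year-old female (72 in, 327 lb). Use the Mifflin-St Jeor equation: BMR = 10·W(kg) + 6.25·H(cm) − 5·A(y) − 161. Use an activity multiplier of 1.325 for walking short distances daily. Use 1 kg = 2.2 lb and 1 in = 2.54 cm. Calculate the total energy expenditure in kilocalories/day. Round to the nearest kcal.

Convert to metric: weight = 327 ÷ 2.2 = 148.6364 kg; height = 72 × 2.54 = 182.88 cm.
Mifflin-St Jeor (female): BMR = 10(148.6364) + 6.25(182.88) − 5(75) − 161 = 1486.3636 + 1143 − 375 − 161 = 2093.3636 kcal/day.
TEE = BMR × activity factor = 2093.3636 × 1.325 = 2773.7068 kcal/day.

2774 kilocalories/day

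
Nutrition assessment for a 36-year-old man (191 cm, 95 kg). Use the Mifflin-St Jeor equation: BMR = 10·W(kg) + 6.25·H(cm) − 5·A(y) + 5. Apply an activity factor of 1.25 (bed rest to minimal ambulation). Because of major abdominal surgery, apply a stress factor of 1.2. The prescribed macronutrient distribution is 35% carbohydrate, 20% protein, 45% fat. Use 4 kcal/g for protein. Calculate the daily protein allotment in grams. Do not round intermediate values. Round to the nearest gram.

Mifflin-St Jeor (male): BMR = 10(95) + 6.25(191) − 5(36) + 5 = 950 + 1193.75 − 180 + 5 = 1968.75 kcal/day.
TEE = 1968.75 × 1.25 = 2460.9375 kcal/day.
With stress factor 1.2: 2460.9375 × 1.2 = 2953.125 kcal/day.
Protein energy = 20% × 2953.125 = 590.625 kcal.
Protein = 590.625 ÷ 4 kcal/g = 147.6563 g.

148 g/day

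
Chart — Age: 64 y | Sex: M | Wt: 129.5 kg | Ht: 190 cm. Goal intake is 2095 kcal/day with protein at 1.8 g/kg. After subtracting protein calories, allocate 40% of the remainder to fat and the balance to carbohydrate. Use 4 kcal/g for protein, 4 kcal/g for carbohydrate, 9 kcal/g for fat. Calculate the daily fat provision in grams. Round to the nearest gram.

Protein = 1.8 × 129.5 = 233.1 g → 233.1 × 4 = 932.4 kcal.
Non-protein calories = 2095 − 932.4 = 1162.6 kcal.
Fat: 40% × 1162.6 = 465.04 kcal; carbohydrate: 697.56 kcal.
Fat: 465.04 kcal ÷ 9 kcal/g = 51.6711 g.

52 g/day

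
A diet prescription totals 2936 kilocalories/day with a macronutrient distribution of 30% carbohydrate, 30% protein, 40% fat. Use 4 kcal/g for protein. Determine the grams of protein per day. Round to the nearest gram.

220 g/day

Protein energy = 30% × 2936 = 880.8 kcal.
At 4 kcal/g: 880.8 ÷ 4 = 220.2 g.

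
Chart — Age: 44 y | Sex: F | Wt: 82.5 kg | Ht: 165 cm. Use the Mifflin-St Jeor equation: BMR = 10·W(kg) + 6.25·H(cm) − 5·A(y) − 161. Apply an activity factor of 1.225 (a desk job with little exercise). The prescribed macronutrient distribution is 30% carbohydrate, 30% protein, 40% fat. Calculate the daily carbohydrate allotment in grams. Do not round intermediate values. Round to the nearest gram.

Mifflin-St Jeor (female): BMR = 10(82.5) + 6.25(165) − 5(44) − 161 = 825 + 1031.25 − 220 − 161 = 1475.25 kcal/day.
TEE = 1475.25 × 1.225 = 1807.1813 kcal/day.
Carbohydrate energy = 30% × 1807.1813 = 542.1544 kcal.
Carbohydrate = 542.1544 ÷ 4 kcal/g = 135.5386 g.

136 g/day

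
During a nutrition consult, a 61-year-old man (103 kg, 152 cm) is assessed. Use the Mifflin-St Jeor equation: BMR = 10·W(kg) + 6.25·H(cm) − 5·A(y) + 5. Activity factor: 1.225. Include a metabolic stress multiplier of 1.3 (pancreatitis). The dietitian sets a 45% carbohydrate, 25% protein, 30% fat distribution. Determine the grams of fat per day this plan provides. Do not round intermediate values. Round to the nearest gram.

Mifflin-St Jeor (male): BMR = 10(103) + 6.25(152) − 5(61) + 5 = 1030 + 950 − 305 + 5 = 1680 kcal/day.
TEE = 1680 × 1.225 = 2058 kcal/day.
With stress factor 1.3: 2058 × 1.3 = 2675.4 kcal/day.
Fat energy = 30% × 2675.4 = 802.62 kcal.
Fat = 802.62 ÷ 9 kcal/g = 89.18 g.

89 g/day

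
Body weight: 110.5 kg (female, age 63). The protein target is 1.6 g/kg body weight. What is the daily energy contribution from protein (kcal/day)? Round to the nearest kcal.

Protein = 1.6 g/kg × 110.5 kg = 176.8 g/day.
Protein energy = 176.8 g × 4 kcal/g = 707.2 kcal/day.

707 kcal/day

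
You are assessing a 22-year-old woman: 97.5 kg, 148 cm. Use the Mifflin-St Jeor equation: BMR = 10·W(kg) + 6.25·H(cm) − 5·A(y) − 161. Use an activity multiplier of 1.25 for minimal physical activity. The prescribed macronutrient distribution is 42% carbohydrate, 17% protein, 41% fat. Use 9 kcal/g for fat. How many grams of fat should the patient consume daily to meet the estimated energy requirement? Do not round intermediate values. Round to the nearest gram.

93 g/day

Mifflin-St Jeor (female): BMR = 10(97.5) + 6.25(148) − 5(22) − 161 = 975 + 925 − 110 − 161 = 1629 kcal/day.
TEE = 1629 × 1.25 = 2036.25 kcal/day.
Fat energy = 41% × 2036.25 = 834.8625 kcal.
Fat = 834.8625 ÷ 9 kcal/g = 92.7625 g.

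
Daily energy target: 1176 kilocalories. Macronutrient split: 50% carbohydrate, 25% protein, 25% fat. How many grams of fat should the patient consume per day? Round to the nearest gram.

33 g/day

Fat energy = 25% × 1176 = 294 kcal.
At 9 kcal/g: 294 ÷ 9 = 32.6667 g.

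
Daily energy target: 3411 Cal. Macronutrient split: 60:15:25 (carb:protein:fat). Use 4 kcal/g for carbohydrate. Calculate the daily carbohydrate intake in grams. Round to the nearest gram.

Carbohydrate energy = 60% × 3411 = 2046.6 kcal.
At 4 kcal/g: 2046.6 ÷ 4 = 511.65 g.

512 g/day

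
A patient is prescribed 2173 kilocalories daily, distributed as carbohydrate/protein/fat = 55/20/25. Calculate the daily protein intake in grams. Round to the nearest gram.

Protein energy = 20% × 2173 = 434.6 kcal.
At 4 kcal/g: 434.6 ÷ 4 = 108.65 g.

109 g/day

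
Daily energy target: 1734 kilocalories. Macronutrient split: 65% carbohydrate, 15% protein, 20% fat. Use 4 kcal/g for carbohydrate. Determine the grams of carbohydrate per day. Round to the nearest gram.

282 g/day

Carbohydrate energy = 65% × 1734 = 1127.1 kcal.
At 4 kcal/g: 1127.1 ÷ 4 = 281.775 g.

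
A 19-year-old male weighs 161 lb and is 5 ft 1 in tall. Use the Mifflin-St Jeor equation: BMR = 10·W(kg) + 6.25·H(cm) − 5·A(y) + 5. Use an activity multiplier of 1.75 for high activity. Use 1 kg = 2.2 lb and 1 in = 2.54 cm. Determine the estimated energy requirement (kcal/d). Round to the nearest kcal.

Convert to metric: weight = 161 ÷ 2.2 = 73.1818 kg; height = (5×12 + 1) × 2.54 = 61 × 2.54 = 154.94 cm.
Mifflin-St Jeor (male): BMR = 10(73.1818) + 6.25(154.94) − 5(19) + 5 = 731.8182 + 968.375 − 95 + 5 = 1610.1932 kcal/day.
TEE = BMR × activity factor = 1610.1932 × 1.75 = 2817.8381 kcal/day.

2818 kcal/d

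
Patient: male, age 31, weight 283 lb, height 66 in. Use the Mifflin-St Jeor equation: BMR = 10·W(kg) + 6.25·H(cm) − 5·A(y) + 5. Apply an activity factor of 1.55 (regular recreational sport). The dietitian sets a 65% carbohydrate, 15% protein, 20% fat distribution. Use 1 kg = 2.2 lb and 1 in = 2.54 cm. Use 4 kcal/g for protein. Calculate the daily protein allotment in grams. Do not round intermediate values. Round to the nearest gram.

127 g/day

Convert to metric: weight = 283 ÷ 2.2 = 128.6364 kg; height = 66 × 2.54 = 167.64 cm.
Mifflin-St Jeor (male): BMR = 10(128.6364) + 6.25(167.64) − 5(31) + 5 = 1286.3636 + 1047.75 − 155 + 5 = 2184.1136 kcal/day.
TEE = 2184.1136 × 1.55 = 3385.3761 kcal/day.
Protein energy = 15% × 3385.3761 = 507.8064 kcal.
Protein = 507.8064 ÷ 4 kcal/g = 126.9516 g.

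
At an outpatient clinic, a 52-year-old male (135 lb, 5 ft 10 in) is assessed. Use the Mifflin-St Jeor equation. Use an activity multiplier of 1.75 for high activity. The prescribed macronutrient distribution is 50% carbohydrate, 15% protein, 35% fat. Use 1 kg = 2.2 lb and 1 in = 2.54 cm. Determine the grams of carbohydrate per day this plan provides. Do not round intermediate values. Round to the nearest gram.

Convert to metric: weight = 135 ÷ 2.2 = 61.3636 kg; height = (5×12 + 10) × 2.54 = 70 × 2.54 = 177.8 cm.
Mifflin-St Jeor (male): BMR = 10(61.3636) + 6.25(177.8) − 5(52) + 5 = 613.6364 + 1111.25 − 260 + 5 = 1469.8864 kcal/day.
TEE = 1469.8864 × 1.75 = 2572.3011 kcal/day.
Carbohydrate energy = 50% × 2572.3011 = 1286.1506 kcal.
Carbohydrate = 1286.1506 ÷ 4 kcal/g = 321.5376 g.

322 g/day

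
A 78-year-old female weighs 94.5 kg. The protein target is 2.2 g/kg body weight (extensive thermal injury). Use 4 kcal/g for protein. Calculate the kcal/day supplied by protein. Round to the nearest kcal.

832 kcal/day

Protein = 2.2 g/kg × 94.5 kg = 207.9 g/day.
Protein energy = 207.9 g × 4 kcal/g = 831.6 kcal/day.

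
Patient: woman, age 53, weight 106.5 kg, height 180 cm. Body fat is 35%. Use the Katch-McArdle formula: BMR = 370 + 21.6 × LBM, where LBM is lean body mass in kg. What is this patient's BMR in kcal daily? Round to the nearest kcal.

LBM = 106.5 × (1 − 0.35) = 69.225 kg. Katch-McArdle: BMR = 370 + 21.6 × 69.225 = 1865.26 kcal/day.

1865 kcal daily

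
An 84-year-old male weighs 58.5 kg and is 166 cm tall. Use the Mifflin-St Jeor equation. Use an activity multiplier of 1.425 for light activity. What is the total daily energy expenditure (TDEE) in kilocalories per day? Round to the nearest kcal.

1721 kilocalories per day

Mifflin-St Jeor (male): BMR = 10(58.5) + 6.25(166) − 5(84) + 5 = 585 + 1037.5 − 420 + 5 = 1207.5 kcal/day.
TEE = BMR × activity factor = 1207.5 × 1.425 = 1720.6875 kcal/day.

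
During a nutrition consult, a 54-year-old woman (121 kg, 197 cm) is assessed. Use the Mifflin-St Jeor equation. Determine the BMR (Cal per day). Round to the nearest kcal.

2010 Cal per day

Mifflin-St Jeor (female): BMR = 10(121) + 6.25(197) − 5(54) − 161 = 1210 + 1231.25 − 270 − 161 = 2010.25 kcal/day.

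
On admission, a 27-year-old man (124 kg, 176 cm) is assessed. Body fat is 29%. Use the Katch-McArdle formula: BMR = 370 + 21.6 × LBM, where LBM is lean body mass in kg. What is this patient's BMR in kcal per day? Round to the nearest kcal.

LBM = 124 × (1 − 0.29) = 88.04 kg. Katch-McArdle: BMR = 370 + 21.6 × 88.04 = 2271.664 kcal/day.

2272 kcal per day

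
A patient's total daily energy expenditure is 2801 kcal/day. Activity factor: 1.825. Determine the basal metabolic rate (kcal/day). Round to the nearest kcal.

1535 kcal/day

BMR = TEE ÷ activity factor = 2801 ÷ 1.825 = 1534.7945 kcal/day.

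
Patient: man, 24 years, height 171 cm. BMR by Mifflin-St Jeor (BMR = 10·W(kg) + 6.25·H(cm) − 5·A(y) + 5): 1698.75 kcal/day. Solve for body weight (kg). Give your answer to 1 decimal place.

1698.75 = 10·W + 6.25(171) − 5(24) + 5
10·W = 1698.75 − 953.75 = 745, so W = 74.5 kg.

74.5 kg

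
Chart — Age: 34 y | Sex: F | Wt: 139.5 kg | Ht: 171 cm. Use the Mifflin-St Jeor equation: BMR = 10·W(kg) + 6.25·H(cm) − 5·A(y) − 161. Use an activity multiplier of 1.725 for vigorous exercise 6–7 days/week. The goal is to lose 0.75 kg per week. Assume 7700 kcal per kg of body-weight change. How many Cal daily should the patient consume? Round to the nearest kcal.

2854 Cal daily

Mifflin-St Jeor (female): BMR = 10(139.5) + 6.25(171) − 5(34) − 161 = 1395 + 1068.75 − 170 − 161 = 2132.75 kcal/day.
TEE = 2132.75 × 1.725 = 3678.9938 kcal/day.
Required daily deficit = 0.75 × 7700 ÷ 7 = 825 kcal/day.
Target intake = 3678.9938 − 825 = 2853.9938 kcal/day.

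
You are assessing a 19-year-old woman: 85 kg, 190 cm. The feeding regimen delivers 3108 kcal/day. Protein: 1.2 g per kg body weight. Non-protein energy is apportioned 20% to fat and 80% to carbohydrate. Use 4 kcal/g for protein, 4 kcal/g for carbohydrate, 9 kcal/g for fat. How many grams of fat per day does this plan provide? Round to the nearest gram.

Protein = 1.2 × 85 = 102 g → 102 × 4 = 408 kcal.
Non-protein calories = 3108 − 408 = 2700 kcal.
Fat: 20% × 2700 = 540 kcal; carbohydrate: 2160 kcal.
Fat: 540 kcal ÷ 9 kcal/g = 60 g.

60 g/day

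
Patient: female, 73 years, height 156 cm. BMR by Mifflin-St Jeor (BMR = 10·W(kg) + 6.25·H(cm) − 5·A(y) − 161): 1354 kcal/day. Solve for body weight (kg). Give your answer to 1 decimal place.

1354 = 10·W + 6.25(156) − 5(73) − 161
10·W = 1354 − 449 = 905, so W = 90.5 kg.

90.5 kg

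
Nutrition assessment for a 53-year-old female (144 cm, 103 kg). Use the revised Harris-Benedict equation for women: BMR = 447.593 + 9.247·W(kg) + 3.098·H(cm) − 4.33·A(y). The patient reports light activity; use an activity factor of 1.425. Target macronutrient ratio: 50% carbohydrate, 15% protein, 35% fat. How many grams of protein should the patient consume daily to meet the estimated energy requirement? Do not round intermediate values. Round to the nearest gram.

Harris-Benedict: BMR = 447.593 + 9.247(103) + 3.098(144) − 4.33(53) = 1616.656 kcal/day.
TEE = 1616.656 × 1.425 = 2303.7348 kcal/day.
Protein energy = 15% × 2303.7348 = 345.5602 kcal.
Protein = 345.5602 ÷ 4 kcal/g = 86.3901 g.

86 g/day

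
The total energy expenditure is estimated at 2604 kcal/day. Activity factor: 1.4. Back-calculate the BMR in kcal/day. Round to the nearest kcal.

BMR = TEE ÷ activity factor = 2604 ÷ 1.4 = 1860 kcal/day.

1860 kcal/day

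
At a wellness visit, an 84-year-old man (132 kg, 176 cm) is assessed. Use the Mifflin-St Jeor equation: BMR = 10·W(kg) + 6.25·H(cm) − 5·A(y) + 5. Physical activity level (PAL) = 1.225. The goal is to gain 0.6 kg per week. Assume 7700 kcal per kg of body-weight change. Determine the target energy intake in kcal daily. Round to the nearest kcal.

3116 kcal daily

Mifflin-St Jeor (male): BMR = 10(132) + 6.25(176) − 5(84) + 5 = 1320 + 1100 − 420 + 5 = 2005 kcal/day.
TEE = 2005 × 1.225 = 2456.125 kcal/day.
Required daily surplus = 0.6 × 7700 ÷ 7 = 660 kcal/day.
Target intake = 2456.125 + 660 = 3116.125 kcal/day.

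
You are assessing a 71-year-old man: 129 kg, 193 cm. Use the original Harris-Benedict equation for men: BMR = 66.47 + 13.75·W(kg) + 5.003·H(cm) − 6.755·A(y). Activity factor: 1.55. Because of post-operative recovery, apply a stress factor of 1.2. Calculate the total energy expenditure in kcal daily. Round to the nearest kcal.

Harris-Benedict: BMR = 66.47 + 13.75(129) + 5.003(193) − 6.755(71) = 2326.194 kcal/day.
TEE = BMR × activity factor = 2326.194 × 1.55 = 3605.6007 kcal/day.
Apply stress factor: 3605.6007 × 1.2 = 4326.7208 kcal/day.

4327 kcal daily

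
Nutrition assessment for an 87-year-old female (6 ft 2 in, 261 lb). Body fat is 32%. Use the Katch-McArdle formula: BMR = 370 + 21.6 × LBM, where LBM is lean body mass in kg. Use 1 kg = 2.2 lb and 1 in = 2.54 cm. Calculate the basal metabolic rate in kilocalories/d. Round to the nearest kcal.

Convert to metric: weight = 261 ÷ 2.2 = 118.6364 kg; height = (6×12 + 2) × 2.54 = 74 × 2.54 = 187.96 cm.
LBM = 118.6364 × (1 − 0.32) = 80.6727 kg. Katch-McArdle: BMR = 370 + 21.6 × 80.6727 = 2112.5309 kcal/day.

2113 kilocalories/d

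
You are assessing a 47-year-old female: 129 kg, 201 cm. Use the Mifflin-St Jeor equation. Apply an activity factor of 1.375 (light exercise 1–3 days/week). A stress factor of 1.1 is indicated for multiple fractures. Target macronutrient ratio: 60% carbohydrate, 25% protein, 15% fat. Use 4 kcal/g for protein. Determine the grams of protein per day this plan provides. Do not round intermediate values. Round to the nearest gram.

Mifflin-St Jeor (female): BMR = 10(129) + 6.25(201) − 5(47) − 161 = 1290 + 1256.25 − 235 − 161 = 2150.25 kcal/day.
TEE = 2150.25 × 1.375 = 2956.5938 kcal/day.
With stress factor 1.1: 2956.5938 × 1.1 = 3252.2531 kcal/day.
Protein energy = 25% × 3252.2531 = 813.0633 kcal.
Protein = 813.0633 ÷ 4 kcal/g = 203.2658 g.

203 g/day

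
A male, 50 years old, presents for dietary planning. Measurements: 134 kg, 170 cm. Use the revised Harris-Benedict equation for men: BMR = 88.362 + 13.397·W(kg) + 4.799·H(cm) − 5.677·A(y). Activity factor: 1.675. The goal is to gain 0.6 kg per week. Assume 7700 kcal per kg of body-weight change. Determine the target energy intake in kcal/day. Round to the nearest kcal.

Harris-Benedict: BMR = 88.362 + 13.397(134) + 4.799(170) − 5.677(50) = 2415.54 kcal/day.
TEE = 2415.54 × 1.675 = 4046.0295 kcal/day.
Required daily surplus = 0.6 × 7700 ÷ 7 = 660 kcal/day.
Target intake = 4046.0295 + 660 = 4706.0295 kcal/day.

4706 kcal/day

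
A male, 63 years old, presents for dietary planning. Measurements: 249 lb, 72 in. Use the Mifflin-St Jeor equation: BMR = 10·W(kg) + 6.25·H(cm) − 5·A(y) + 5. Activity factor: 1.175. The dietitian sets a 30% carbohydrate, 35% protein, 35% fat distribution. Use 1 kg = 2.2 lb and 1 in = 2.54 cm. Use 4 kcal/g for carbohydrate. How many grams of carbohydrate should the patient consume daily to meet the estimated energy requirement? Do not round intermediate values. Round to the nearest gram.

173 g/day

Convert to metric: weight = 249 ÷ 2.2 = 113.1818 kg; height = 72 × 2.54 = 182.88 cm.
Mifflin-St Jeor (male): BMR = 10(113.1818) + 6.25(182.88) − 5(63) + 5 = 1131.8182 + 1143 − 315 + 5 = 1964.8182 kcal/day.
TEE = 1964.8182 × 1.175 = 2308.6614 kcal/day.
Carbohydrate energy = 30% × 2308.6614 = 692.5984 kcal.
Carbohydrate = 692.5984 ÷ 4 kcal/g = 173.1496 g.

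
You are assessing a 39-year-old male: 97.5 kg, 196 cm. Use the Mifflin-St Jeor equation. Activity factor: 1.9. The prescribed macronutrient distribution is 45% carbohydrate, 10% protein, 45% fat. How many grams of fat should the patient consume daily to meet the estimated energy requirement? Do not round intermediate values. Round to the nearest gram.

191 g/day

Mifflin-St Jeor (male): BMR = 10(97.5) + 6.25(196) − 5(39) + 5 = 975 + 1225 − 195 + 5 = 2010 kcal/day.
TEE = 2010 × 1.9 = 3819 kcal/day.
Fat energy = 45% × 3819 = 1718.55 kcal.
Fat = 1718.55 ÷ 9 kcal/g = 190.95 g.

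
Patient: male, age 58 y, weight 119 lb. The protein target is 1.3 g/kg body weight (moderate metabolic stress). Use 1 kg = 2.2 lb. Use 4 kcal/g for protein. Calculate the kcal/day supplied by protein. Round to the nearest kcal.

Weight in kg = 119 ÷ 2.2 = 54.0909 kg.
Protein = 1.3 g/kg × 54.0909 kg = 70.3182 g/day.
Protein energy = 70.3182 g × 4 kcal/g = 281.2727 kcal/day.

281 kcal/day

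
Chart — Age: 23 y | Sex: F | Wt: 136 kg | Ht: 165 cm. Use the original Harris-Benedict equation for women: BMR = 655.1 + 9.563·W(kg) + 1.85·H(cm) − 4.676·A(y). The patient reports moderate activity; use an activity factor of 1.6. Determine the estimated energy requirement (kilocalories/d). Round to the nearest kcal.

Harris-Benedict: BMR = 655.1 + 9.563(136) + 1.85(165) − 4.676(23) = 2153.37 kcal/day.
TEE = BMR × activity factor = 2153.37 × 1.6 = 3445.392 kcal/day.

3445 kilocalories/d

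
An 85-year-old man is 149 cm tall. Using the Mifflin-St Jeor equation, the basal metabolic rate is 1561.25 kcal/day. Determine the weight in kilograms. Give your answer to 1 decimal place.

105.0 kg

1561.25 = 10·W + 6.25(149) − 5(85) + 5
10·W = 1561.25 − 511.25 = 1050, so W = 105 kg.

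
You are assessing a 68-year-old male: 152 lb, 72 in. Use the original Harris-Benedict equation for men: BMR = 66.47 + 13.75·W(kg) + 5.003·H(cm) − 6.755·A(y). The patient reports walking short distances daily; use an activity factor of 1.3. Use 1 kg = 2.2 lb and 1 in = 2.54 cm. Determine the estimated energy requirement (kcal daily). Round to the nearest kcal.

Convert to metric: weight = 152 ÷ 2.2 = 69.0909 kg; height = 72 × 2.54 = 182.88 cm.
Harris-Benedict: BMR = 66.47 + 13.75(69.0909) + 5.003(182.88) − 6.755(68) = 1472.0786 kcal/day.
TEE = BMR × activity factor = 1472.0786 × 1.3 = 1913.7022 kcal/day.

1914 kcal daily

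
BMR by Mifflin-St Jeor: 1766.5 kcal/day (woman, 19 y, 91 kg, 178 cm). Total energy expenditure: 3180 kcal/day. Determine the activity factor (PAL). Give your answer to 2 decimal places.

1.80

Activity factor = TEE ÷ BMR = 3180 ÷ 1766.5 = 1.8.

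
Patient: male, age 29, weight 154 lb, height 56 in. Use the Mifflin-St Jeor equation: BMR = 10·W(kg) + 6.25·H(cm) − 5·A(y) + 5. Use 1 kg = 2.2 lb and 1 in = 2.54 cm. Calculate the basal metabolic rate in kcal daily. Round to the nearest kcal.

Convert to metric: weight = 154 ÷ 2.2 = 70 kg; height = 56 × 2.54 = 142.24 cm.
Mifflin-St Jeor (male): BMR = 10(70) + 6.25(142.24) − 5(29) + 5 = 700 + 889 − 145 + 5 = 1449 kcal/day.

1449 kcal daily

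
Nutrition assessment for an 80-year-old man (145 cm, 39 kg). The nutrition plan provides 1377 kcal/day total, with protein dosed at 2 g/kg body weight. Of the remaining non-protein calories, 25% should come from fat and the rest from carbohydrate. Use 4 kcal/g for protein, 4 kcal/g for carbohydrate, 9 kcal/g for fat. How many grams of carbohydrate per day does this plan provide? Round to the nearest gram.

Protein = 2 × 39 = 78 g → 78 × 4 = 312 kcal.
Non-protein calories = 1377 − 312 = 1065 kcal.
Fat: 25% × 1065 = 266.25 kcal; carbohydrate: 798.75 kcal.
Carbohydrate: 798.75 kcal ÷ 4 kcal/g = 199.6875 g.

200 g/day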